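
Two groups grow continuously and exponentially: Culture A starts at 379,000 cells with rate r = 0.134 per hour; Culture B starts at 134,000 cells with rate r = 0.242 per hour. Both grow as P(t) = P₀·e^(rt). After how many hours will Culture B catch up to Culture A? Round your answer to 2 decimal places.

379000·e^(0.134t) = 134000·e^(0.242t)
379000/134000 = e^((0.242 − 0.134)t) → ln(2.82836) = 0.108·t
t = 1.0397 / 0.108

t ≈ 9.63 hours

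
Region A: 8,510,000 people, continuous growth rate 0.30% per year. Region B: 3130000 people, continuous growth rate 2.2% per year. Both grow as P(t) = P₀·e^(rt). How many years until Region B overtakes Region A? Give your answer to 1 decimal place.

8510000·e^(0.003t) = 3130000·e^(0.022t)
8510000/3130000 = e^((0.022 − 0.003)t) → ln(2.71885) = 0.019·t
t = 1.00021 / 0.019

t ≈ 52.6 years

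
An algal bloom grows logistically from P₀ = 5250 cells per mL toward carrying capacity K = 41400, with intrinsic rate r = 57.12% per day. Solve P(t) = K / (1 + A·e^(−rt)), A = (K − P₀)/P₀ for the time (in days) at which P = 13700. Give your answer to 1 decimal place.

t ≈ 2.1 days

A = (41400 − 5250)/5250 = 6.88571
13700 = 41400/(1 + 6.88571·e^(−0.5712t)) → 1 + 6.88571·e^(−0.5712t) = 3.0219
e^(−0.5712t) = 0.293637 → t = ln(3.40557)/0.5712 = 1.22541/0.5712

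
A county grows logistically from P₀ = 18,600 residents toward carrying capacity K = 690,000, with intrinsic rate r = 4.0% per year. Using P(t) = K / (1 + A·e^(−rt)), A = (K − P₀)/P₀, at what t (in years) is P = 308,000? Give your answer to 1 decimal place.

A = (690000 − 18600)/18600 = 36.09677
308000 = 690000/(1 + 36.09677·e^(−0.04t)) → 1 + 36.09677·e^(−0.04t) = 2.24026
e^(−0.04t) = 0.034359 → t = ln(29.10421)/0.04 = 3.37088/0.04

t ≈ 84.3 years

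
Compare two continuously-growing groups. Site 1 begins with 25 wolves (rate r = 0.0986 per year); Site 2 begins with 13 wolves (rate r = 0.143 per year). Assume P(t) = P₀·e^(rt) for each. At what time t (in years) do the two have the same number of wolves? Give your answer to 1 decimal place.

t ≈ 14.7 years

25·e^(0.0986t) = 13·e^(0.143t)
25/13 = e^((0.143 − 0.0986)t) → ln(1.92308) = 0.0444·t
t = 0.65393 / 0.0444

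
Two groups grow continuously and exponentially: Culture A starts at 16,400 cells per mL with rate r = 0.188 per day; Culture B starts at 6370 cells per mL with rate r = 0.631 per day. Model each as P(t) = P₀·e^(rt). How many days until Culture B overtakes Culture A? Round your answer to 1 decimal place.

t ≈ 2.1 days

16400·e^(0.188t) = 6370·e^(0.631t)
16400/6370 = e^((0.631 − 0.188)t) → ln(2.57457) = 0.443·t
t = 0.94568 / 0.443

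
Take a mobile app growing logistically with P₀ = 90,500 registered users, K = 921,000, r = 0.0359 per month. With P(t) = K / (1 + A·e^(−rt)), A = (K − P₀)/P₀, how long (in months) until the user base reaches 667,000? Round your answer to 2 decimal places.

t ≈ 88.64 months

A = (921000 − 90500)/90500 = 9.1768
667000 = 921000/(1 + 9.1768·e^(−0.0359t)) → 1 + 9.1768·e^(−0.0359t) = 1.38081
e^(−0.0359t) = 0.041497 → t = ln(24.09812)/0.0359 = 3.18213/0.0359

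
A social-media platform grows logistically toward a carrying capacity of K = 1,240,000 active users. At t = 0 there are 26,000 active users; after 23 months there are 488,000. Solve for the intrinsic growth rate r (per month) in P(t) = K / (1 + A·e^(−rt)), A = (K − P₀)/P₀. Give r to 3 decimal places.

r ≈ 0.148 per month

A = (1240000 − 26000)/26000 = 46.69231
488000 = 1240000/(1 + 46.69231·e^(−r·23)) → e^(−23r) = (2.54098 − 1)/46.69231 = 0.033003
r = −ln(0.033003)/23 = 3.41116/23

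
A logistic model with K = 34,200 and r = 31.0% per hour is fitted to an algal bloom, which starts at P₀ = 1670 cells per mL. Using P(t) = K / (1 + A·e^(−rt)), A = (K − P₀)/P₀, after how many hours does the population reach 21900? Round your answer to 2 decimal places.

A = (34200 − 1670)/1670 = 19.47904
21900 = 34200/(1 + 19.47904·e^(−0.31t)) → 1 + 19.47904·e^(−0.31t) = 1.56164
e^(−0.31t) = 0.028833 → t = ln(34.6822)/0.31 = 3.54623/0.31

t ≈ 11.44 hours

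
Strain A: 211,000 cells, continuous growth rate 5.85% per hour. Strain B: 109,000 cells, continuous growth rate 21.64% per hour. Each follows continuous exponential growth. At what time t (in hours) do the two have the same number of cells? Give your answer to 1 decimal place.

211000·e^(0.0585t) = 109000·e^(0.2164t)
211000/109000 = e^((0.2164 − 0.0585)t) → ln(1.93578) = 0.1579·t
t = 0.66051 / 0.1579

t ≈ 4.2 hours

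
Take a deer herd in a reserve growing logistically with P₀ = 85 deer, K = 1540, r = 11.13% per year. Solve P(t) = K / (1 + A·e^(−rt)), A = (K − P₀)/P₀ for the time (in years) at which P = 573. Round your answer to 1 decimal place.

A = (1540 − 85)/85 = 17.11765
573 = 1540/(1 + 17.11765·e^(−0.1113t)) → 1 + 17.11765·e^(−0.1113t) = 2.68761
e^(−0.1113t) = 0.098589 → t = ln(10.14314)/0.1113 = 2.3168/0.1113

t ≈ 20.8 years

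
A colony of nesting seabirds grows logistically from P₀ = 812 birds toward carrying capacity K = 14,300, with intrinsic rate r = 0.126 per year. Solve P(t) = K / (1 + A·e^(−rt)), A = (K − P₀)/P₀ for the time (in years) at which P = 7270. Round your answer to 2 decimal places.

t ≈ 22.57 years

A = (14300 − 812)/812 = 16.61084
7270 = 14300/(1 + 16.61084·e^(−0.126t)) → 1 + 16.61084·e^(−0.126t) = 1.96699
e^(−0.126t) = 0.058214 → t = ln(17.17792)/0.126 = 2.84362/0.126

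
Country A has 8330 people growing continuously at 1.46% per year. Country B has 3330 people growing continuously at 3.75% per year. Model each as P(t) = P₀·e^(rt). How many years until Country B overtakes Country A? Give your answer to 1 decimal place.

t ≈ 40.0 years

8330·e^(0.0146t) = 3330·e^(0.0375t)
8330/3330 = e^((0.0375 − 0.0146)t) → ln(2.5015) = 0.0229·t
t = 0.91689 / 0.0229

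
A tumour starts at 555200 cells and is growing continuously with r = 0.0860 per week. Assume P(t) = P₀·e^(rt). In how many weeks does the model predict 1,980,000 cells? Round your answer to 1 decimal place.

1980000 = 555200 · e^(0.086·t)
t = ln(1980000/555200) / 0.086 = ln(3.56628) / 0.086 = 1.27152 / 0.086

t ≈ 14.8 weeks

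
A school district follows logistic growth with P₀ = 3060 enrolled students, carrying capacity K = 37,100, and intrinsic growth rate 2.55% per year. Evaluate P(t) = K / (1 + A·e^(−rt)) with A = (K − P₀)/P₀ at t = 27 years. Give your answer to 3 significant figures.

≈ 5,630 enrolled students

A = (37100 − 3060)/3060 = 11.12418
P(27) = 37100 / (1 + 11.12418·e^(−0.0255·27)) = 37100 / (1 + 11.12418·0.502329)
= 37100 / 6.588 ≈ 5631.45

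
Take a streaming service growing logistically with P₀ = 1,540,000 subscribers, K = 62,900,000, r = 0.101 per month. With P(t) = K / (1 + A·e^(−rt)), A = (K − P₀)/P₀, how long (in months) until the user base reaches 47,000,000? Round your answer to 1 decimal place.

A = (62900000 − 1540000)/1540000 = 39.84416
47000000 = 62900000/(1 + 39.84416·e^(−0.101t)) → 1 + 39.84416·e^(−0.101t) = 1.3383
e^(−0.101t) = 0.008491 → t = ln(117.77832)/0.101 = 4.7688/0.101

t ≈ 47.2 months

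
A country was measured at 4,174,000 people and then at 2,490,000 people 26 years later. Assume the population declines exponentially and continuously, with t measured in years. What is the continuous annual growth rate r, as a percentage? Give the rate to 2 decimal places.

r ≈ -1.99% per year

2490000 = 4174000 · e^(r·26)
e^(26r) = 2490000/4174000 = 0.59655
r = ln(0.59655) / 26 = -0.51659 / 26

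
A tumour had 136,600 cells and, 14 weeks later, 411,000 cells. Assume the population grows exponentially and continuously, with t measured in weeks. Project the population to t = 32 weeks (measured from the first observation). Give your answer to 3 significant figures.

r = ln(411000/136600) / 14 ≈ 0.078681 per week
P(32) = 136600 · e^(0.078681·32) = 136600 · 12.40125 ≈ 1694010.6

≈ 1,690,000 cells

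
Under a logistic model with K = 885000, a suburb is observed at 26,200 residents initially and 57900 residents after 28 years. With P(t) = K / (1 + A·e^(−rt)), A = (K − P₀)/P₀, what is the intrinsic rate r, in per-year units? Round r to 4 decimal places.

r ≈ 0.0297 per year

A = (885000 − 26200)/26200 = 32.77863
57900 = 885000/(1 + 32.77863·e^(−r·28)) → e^(−28r) = (15.28497 − 1)/32.77863 = 0.435801
r = −ln(0.435801)/28 = 0.83057/28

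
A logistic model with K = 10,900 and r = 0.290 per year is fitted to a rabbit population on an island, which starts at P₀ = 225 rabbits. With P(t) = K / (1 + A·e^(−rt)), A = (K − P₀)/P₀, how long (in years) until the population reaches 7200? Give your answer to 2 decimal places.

A = (10900 − 225)/225 = 47.44444
7200 = 10900/(1 + 47.44444·e^(−0.29t)) → 1 + 47.44444·e^(−0.29t) = 1.51389
e^(−0.29t) = 0.010831 → t = ln(92.32432)/0.29 = 4.52531/0.29

t ≈ 15.60 years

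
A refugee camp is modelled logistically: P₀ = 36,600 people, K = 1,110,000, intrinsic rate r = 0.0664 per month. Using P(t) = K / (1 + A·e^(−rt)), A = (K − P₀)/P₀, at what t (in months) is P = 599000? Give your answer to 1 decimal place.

A = (1110000 − 36600)/36600 = 29.32787
599000 = 1110000/(1 + 29.32787·e^(−0.0664t)) → 1 + 29.32787·e^(−0.0664t) = 1.85309
e^(−0.0664t) = 0.029088 → t = ln(34.37846)/0.0664 = 3.53743/0.0664

t ≈ 53.3 months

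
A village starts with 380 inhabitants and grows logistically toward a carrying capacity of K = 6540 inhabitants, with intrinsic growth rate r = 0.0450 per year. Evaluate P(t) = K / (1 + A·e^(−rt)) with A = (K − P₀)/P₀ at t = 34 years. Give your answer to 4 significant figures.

≈ 1,450 inhabitants

A = (6540 − 380)/380 = 16.21053
P(34) = 6540 / (1 + 16.21053·e^(−0.045·34)) = 6540 / (1 + 16.21053·0.216536)
= 6540 / 4.51016 ≈ 1450.06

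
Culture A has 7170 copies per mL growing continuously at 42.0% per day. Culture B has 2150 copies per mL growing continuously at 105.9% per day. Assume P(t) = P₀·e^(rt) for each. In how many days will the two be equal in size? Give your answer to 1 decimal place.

t ≈ 1.9 days

7170·e^(0.42t) = 2150·e^(1.059t)
7170/2150 = e^((1.059 − 0.42)t) → ln(3.33488) = 0.639·t
t = 1.20444 / 0.639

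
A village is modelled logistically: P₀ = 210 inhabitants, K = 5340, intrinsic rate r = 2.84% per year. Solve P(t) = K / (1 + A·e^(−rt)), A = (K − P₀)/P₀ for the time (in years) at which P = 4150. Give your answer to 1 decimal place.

t ≈ 156.5 years

A = (5340 − 210)/210 = 24.42857
4150 = 5340/(1 + 24.42857·e^(−0.0284t)) → 1 + 24.42857·e^(−0.0284t) = 1.28675
e^(−0.0284t) = 0.011738 → t = ln(85.19208)/0.0284 = 4.44491/0.0284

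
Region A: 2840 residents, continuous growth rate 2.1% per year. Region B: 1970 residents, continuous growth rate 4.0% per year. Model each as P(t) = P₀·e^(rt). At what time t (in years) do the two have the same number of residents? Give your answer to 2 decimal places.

2840·e^(0.021t) = 1970·e^(0.04t)
2840/1970 = e^((0.04 − 0.021)t) → ln(1.44162) = 0.019·t
t = 0.36577 / 0.019

t ≈ 19.25 years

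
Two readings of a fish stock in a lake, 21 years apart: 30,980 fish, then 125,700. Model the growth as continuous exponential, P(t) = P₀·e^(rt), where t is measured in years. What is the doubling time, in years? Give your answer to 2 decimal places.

doubling time ≈ 10.39 years

r = ln(125700/30980) / 21 = ln(4.05746) / 21 ≈ 0.066693 per year
doubling time = ln 2 / |r| = 0.69315 / 0.066693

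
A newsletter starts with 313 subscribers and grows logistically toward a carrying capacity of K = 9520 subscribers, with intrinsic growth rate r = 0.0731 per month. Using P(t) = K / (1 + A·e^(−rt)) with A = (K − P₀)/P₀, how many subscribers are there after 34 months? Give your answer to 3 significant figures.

A = (9520 − 313)/313 = 29.41534
P(34) = 9520 / (1 + 29.41534·e^(−0.0731·34)) = 9520 / (1 + 29.41534·0.083292)
= 9520 / 3.45007 ≈ 2759.37

≈ 2,760 subscribers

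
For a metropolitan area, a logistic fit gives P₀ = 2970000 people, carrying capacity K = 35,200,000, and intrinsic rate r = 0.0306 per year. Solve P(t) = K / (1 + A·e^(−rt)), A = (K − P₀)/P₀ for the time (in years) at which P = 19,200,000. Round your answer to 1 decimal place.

A = (35200000 − 2970000)/2970000 = 10.85185
19200000 = 35200000/(1 + 10.85185·e^(−0.0306t)) → 1 + 10.85185·e^(−0.0306t) = 1.83333
e^(−0.0306t) = 0.076792 → t = ln(13.02222)/0.0306 = 2.56666/0.0306

t ≈ 83.9 years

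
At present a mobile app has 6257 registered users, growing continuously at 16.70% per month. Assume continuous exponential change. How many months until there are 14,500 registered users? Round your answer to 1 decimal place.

14500 = 6257 · e^(0.167·t)
t = ln(14500/6257) / 0.167 = ln(2.3174) / 0.167 = 0.84045 / 0.167

t ≈ 5.0 months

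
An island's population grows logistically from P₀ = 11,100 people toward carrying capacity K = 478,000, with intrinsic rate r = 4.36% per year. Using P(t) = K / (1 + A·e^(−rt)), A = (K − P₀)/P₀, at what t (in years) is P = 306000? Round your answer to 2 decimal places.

t ≈ 98.97 years

A = (478000 − 11100)/11100 = 42.06306
306000 = 478000/(1 + 42.06306·e^(−0.0436t)) → 1 + 42.06306·e^(−0.0436t) = 1.56209
e^(−0.0436t) = 0.013363 → t = ln(74.83312)/0.0436 = 4.31526/0.0436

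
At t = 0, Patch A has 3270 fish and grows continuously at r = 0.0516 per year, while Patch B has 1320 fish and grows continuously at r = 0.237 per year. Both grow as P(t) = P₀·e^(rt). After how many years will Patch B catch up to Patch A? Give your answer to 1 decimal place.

3270·e^(0.0516t) = 1320·e^(0.237t)
3270/1320 = e^((0.237 − 0.0516)t) → ln(2.47727) = 0.1854·t
t = 0.90716 / 0.1854

t ≈ 4.9 years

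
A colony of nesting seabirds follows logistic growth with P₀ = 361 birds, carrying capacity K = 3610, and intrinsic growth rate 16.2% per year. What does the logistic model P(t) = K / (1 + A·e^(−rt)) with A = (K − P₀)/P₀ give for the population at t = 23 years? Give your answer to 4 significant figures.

A = (3610 − 361)/361 = 9
P(23) = 3610 / (1 + 9·e^(−0.162·23)) = 3610 / (1 + 9·0.024089)
= 3610 / 1.2168 ≈ 2966.8

≈ 2,967 birds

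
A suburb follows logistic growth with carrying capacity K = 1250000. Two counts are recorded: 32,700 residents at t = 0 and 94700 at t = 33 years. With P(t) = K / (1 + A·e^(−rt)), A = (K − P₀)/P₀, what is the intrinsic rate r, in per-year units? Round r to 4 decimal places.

r ≈ 0.0338 per year

A = (1250000 − 32700)/32700 = 37.2263
94700 = 1250000/(1 + 37.2263·e^(−r·33)) → e^(−33r) = (13.19958 − 1)/37.2263 = 0.327714
r = −ln(0.327714)/33 = 1.11561/33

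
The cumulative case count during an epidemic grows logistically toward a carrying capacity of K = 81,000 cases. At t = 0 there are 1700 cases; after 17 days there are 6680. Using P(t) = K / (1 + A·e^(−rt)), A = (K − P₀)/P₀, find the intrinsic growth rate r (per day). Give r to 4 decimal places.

r ≈ 0.0843 per day

A = (81000 − 1700)/1700 = 46.64706
6680 = 81000/(1 + 46.64706·e^(−r·17)) → e^(−17r) = (12.12575 − 1)/46.64706 = 0.238509
r = −ln(0.238509)/17 = 1.43335/17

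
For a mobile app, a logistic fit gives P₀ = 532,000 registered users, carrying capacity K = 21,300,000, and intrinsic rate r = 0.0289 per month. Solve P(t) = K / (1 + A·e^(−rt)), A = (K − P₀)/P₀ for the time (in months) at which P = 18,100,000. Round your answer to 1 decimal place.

A = (21300000 − 532000)/532000 = 39.03759
18100000 = 21300000/(1 + 39.03759·e^(−0.0289t)) → 1 + 39.03759·e^(−0.0289t) = 1.1768
e^(−0.0289t) = 0.004529 → t = ln(220.80639)/0.0289 = 5.39729/0.0289

t ≈ 186.8 months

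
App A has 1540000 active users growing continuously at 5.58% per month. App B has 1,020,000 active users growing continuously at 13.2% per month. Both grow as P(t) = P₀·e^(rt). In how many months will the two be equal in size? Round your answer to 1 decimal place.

1540000·e^(0.0558t) = 1020000·e^(0.132t)
1540000/1020000 = e^((0.132 − 0.0558)t) → ln(1.5098) = 0.0762·t
t = 0.41198 / 0.0762

t ≈ 5.4 months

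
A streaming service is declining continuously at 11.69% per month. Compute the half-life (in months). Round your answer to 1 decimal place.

half-life ≈ 5.9 months

half-life = ln(2) / |r| = 0.69315 / 0.1169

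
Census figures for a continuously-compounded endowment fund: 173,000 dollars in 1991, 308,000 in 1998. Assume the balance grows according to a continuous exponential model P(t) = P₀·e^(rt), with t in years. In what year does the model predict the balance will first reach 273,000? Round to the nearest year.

r = ln(308000/173000) / 7 = 0.57681/7 ≈ 0.082401 per year
t = ln(273000/173000) / r = 0.45618/0.082401 ≈ 5.54 years after 1991

year 1997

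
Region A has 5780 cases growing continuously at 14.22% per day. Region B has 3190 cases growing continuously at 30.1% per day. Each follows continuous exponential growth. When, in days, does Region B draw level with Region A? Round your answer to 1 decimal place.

t ≈ 3.7 days

5780·e^(0.1422t) = 3190·e^(0.301t)
5780/3190 = e^((0.301 − 0.1422)t) → ln(1.81191) = 0.1588·t
t = 0.59438 / 0.1588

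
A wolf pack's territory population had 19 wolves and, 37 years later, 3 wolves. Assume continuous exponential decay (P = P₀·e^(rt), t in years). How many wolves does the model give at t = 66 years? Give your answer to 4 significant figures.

≈ 0.7060 wolves

r = ln(3/19) / 37 ≈ -0.049887 per year
P(66) = 19 · e^(-0.049887·66) = 19 · 0.03716 ≈ 0.71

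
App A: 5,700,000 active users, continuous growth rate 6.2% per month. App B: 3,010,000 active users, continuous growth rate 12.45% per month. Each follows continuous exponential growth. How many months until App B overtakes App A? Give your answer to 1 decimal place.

t ≈ 10.2 months

5700000·e^(0.062t) = 3010000·e^(0.1245t)
5700000/3010000 = e^((0.1245 − 0.062)t) → ln(1.89369) = 0.0625·t
t = 0.63853 / 0.0625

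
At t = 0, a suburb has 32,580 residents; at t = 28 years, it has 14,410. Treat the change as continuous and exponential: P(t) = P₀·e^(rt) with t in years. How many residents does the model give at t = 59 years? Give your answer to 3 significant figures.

r = ln(14410/32580) / 28 ≈ -0.029135 per year
P(59) = 32580 · e^(-0.029135·59) = 32580 · 0.17925 ≈ 5840.06

≈ 5,840 residents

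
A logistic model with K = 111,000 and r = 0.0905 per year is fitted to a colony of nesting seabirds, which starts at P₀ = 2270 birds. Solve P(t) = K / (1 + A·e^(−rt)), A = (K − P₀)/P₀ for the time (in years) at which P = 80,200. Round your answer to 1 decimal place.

A = (111000 − 2270)/2270 = 47.89868
80200 = 111000/(1 + 47.89868·e^(−0.0905t)) → 1 + 47.89868·e^(−0.0905t) = 1.38404
e^(−0.0905t) = 0.008018 → t = ln(124.72318)/0.0905 = 4.8261/0.0905

t ≈ 53.3 years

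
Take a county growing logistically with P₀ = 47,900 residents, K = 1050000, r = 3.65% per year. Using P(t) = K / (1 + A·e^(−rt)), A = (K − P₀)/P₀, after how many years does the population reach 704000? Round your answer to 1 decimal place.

A = (1050000 − 47900)/47900 = 20.92067
704000 = 1050000/(1 + 20.92067·e^(−0.0365t)) → 1 + 20.92067·e^(−0.0365t) = 1.49148
e^(−0.0365t) = 0.023492 → t = ln(42.56691)/0.0365 = 3.75108/0.0365

t ≈ 102.8 years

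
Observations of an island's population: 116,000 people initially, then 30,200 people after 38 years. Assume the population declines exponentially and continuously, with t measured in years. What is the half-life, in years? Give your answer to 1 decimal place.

r = ln(30200/116000) / 38 = ln(0.26034) / 38 ≈ -0.035414 per year
half-life = ln 2 / |r| = 0.69315 / 0.035414

half-life ≈ 19.6 years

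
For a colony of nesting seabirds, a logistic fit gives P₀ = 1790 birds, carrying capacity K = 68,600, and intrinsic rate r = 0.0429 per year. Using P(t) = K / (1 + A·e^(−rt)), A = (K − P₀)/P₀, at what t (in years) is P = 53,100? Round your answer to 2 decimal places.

A = (68600 − 1790)/1790 = 37.32402
53100 = 68600/(1 + 37.32402·e^(−0.0429t)) → 1 + 37.32402·e^(−0.0429t) = 1.2919
e^(−0.0429t) = 0.007821 → t = ln(127.86488)/0.0429 = 4.85097/0.0429

t ≈ 113.08 years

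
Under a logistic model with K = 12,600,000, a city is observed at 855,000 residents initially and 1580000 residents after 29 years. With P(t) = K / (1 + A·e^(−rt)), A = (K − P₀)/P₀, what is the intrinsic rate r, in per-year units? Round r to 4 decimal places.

A = (12600000 − 855000)/855000 = 13.73684
1580000 = 12600000/(1 + 13.73684·e^(−r·29)) → e^(−29r) = (7.97468 − 1)/13.73684 = 0.507736
r = −ln(0.507736)/29 = 0.67779/29

r ≈ 0.0234 per year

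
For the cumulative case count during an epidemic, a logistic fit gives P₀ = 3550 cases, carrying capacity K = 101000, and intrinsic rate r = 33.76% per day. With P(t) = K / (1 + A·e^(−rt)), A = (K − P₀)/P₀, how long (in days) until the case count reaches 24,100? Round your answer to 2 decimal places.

A = (101000 − 3550)/3550 = 27.4507
24100 = 101000/(1 + 27.4507·e^(−0.3376t)) → 1 + 27.4507·e^(−0.3376t) = 4.19087
e^(−0.3376t) = 0.11624 → t = ln(8.60289)/0.3376 = 2.1521/0.3376

t ≈ 6.37 days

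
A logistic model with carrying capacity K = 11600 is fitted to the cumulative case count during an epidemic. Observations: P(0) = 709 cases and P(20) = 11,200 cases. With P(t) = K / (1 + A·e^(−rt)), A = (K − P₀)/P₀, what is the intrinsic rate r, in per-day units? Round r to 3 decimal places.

r ≈ 0.303 per day

A = (11600 − 709)/709 = 15.36107
11200 = 11600/(1 + 15.36107·e^(−r·20)) → e^(−20r) = (1.03571 − 1)/15.36107 = 0.002325
r = −ln(0.002325)/20 = 6.06404/20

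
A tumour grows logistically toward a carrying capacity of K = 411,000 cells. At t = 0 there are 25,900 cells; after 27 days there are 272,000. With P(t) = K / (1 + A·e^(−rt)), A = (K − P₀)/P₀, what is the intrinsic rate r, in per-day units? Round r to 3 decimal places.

A = (411000 − 25900)/25900 = 14.86873
272000 = 411000/(1 + 14.86873·e^(−r·27)) → e^(−27r) = (1.51103 − 1)/14.86873 = 0.034369
r = −ln(0.034369)/27 = 3.37059/27

r ≈ 0.125 per day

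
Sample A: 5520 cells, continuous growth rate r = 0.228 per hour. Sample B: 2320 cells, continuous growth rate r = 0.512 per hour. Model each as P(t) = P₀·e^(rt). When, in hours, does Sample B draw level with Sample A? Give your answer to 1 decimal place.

5520·e^(0.228t) = 2320·e^(0.512t)
5520/2320 = e^((0.512 − 0.228)t) → ln(2.37931) = 0.284·t
t = 0.86681 / 0.284

t ≈ 3.1 hours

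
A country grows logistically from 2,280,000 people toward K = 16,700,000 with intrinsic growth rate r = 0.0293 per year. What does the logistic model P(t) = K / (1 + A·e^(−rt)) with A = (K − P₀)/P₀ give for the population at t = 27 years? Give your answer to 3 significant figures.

A = (16700000 − 2280000)/2280000 = 6.32456
P(27) = 16700000 / (1 + 6.32456·e^(−0.0293·27)) = 16700000 / (1 + 6.32456·0.453346)
= 16700000 / 3.86721 ≈ 4318354.69

≈ 4,320,000 people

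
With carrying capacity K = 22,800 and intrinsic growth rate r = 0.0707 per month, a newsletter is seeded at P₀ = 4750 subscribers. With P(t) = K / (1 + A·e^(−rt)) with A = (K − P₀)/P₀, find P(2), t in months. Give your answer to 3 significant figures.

≈ 5,300 subscribers

A = (22800 − 4750)/4750 = 3.8
P(2) = 22800 / (1 + 3.8·e^(−0.0707·2)) = 22800 / (1 + 3.8·0.868142)
= 22800 / 4.29894 ≈ 5303.63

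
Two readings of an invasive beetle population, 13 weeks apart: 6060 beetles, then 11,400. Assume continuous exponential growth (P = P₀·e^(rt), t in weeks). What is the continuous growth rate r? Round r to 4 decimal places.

r ≈ 0.0486 per week

11400 = 6060 · e^(r·13)
e^(13r) = 11400/6060 = 1.88119
r = ln(1.88119) / 13 = 0.6319 / 13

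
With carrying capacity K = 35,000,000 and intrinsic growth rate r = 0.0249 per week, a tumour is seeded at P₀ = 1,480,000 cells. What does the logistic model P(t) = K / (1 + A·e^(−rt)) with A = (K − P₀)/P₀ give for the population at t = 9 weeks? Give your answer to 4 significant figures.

≈ 1,832,000 cells

A = (35000000 − 1480000)/1480000 = 22.64865
P(9) = 35000000 / (1 + 22.64865·e^(−0.0249·9)) = 35000000 / (1 + 22.64865·0.799235)
= 35000000 / 19.1016 ≈ 1832307.49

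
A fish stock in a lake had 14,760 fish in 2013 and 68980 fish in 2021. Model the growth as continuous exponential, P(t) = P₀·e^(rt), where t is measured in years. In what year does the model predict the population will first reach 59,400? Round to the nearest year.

r = ln(68980/14760) / 8 = 1.5419/8 ≈ 0.192737 per year
t = ln(59400/14760) / r = 1.39237/0.192737 ≈ 7.22 years after 2013

year 2020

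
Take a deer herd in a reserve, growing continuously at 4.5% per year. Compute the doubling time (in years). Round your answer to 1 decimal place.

doubling time = ln(2) / |r| = 0.69315 / 0.045

doubling time ≈ 15.4 years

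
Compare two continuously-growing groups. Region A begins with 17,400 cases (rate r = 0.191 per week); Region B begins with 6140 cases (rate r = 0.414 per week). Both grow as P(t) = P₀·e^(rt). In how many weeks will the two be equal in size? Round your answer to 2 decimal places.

t ≈ 4.67 weeks

17400·e^(0.191t) = 6140·e^(0.414t)
17400/6140 = e^((0.414 − 0.191)t) → ln(2.83388) = 0.223·t
t = 1.04165 / 0.223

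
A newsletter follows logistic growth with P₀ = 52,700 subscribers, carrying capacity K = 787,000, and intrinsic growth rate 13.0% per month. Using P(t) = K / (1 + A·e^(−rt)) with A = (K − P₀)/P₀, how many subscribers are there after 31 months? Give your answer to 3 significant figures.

≈ 631,000 subscribers

A = (787000 − 52700)/52700 = 13.93359
P(31) = 787000 / (1 + 13.93359·e^(−0.13·31)) = 787000 / (1 + 13.93359·0.017774)
= 787000 / 1.24766 ≈ 630780.74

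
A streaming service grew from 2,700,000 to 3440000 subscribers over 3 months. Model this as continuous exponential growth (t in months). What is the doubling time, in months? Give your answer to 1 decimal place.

r = ln(3440000/2700000) / 3 = ln(1.27407) / 3 ≈ 0.08074 per month
doubling time = ln 2 / |r| = 0.69315 / 0.08074

doubling time ≈ 8.6 months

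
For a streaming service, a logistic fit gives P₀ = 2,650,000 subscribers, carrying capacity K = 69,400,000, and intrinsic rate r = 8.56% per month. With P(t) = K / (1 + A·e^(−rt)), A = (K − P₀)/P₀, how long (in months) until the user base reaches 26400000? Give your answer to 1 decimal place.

t ≈ 32.0 months

A = (69400000 − 2650000)/2650000 = 25.18868
26400000 = 69400000/(1 + 25.18868·e^(−0.0856t)) → 1 + 25.18868·e^(−0.0856t) = 2.62879
e^(−0.0856t) = 0.064663 → t = ln(15.46468)/0.0856 = 2.73856/0.0856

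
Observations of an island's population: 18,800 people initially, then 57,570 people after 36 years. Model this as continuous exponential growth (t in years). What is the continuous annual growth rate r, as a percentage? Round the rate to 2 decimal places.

57570 = 18800 · e^(r·36)
e^(36r) = 57570/18800 = 3.06223
r = ln(3.06223) / 36 = 1.11914 / 36

r ≈ 3.11% per year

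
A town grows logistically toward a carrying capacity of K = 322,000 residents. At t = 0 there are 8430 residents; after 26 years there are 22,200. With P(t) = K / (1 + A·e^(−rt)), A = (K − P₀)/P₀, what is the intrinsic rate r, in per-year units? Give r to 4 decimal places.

A = (322000 − 8430)/8430 = 37.19692
22200 = 322000/(1 + 37.19692·e^(−r·26)) → e^(−26r) = (14.5045 − 1)/37.19692 = 0.363054
r = −ln(0.363054)/26 = 1.0132/26

r ≈ 0.0390 per year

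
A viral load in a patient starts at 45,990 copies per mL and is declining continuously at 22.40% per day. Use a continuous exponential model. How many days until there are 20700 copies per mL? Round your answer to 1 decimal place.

t ≈ 3.6 days

20700 = 45990 · e^(-0.224·t)
t = ln(20700/45990) / -0.224 = ln(0.4501) / -0.224 = -0.79829 / -0.224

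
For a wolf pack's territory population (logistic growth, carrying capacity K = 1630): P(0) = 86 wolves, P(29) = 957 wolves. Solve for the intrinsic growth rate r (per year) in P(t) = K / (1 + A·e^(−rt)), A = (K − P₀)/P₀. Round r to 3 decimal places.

r ≈ 0.112 per year

A = (1630 − 86)/86 = 17.95349
957 = 1630/(1 + 17.95349·e^(−r·29)) → e^(−29r) = (1.70324 − 1)/17.95349 = 0.03917
r = −ln(0.03917)/29 = 3.23984/29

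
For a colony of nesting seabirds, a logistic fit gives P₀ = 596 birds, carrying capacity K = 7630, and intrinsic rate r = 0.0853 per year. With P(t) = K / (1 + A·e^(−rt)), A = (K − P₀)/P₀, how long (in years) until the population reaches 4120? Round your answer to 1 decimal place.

t ≈ 30.8 years

A = (7630 − 596)/596 = 11.80201
4120 = 7630/(1 + 11.80201·e^(−0.0853t)) → 1 + 11.80201·e^(−0.0853t) = 1.85194
e^(−0.0853t) = 0.072186 → t = ln(13.85308)/0.0853 = 2.62851/0.0853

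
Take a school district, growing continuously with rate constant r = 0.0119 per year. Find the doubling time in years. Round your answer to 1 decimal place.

doubling time = ln(2) / |r| = 0.69315 / 0.0119

doubling time ≈ 58.2 years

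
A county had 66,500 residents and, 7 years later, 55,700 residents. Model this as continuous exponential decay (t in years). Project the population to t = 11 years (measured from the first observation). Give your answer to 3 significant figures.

≈ 50,300 residents

r = ln(55700/66500) / 7 ≈ -0.025317 per year
P(11) = 66500 · e^(-0.025317·11) = 66500 · 0.75692 ≈ 50335.5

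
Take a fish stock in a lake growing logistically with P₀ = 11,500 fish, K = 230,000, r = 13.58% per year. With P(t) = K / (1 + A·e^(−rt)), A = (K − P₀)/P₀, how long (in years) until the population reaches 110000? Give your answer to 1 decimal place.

t ≈ 21.0 years

A = (230000 − 11500)/11500 = 19
110000 = 230000/(1 + 19·e^(−0.1358t)) → 1 + 19·e^(−0.1358t) = 2.09091
e^(−0.1358t) = 0.057416 → t = ln(17.41667)/0.1358 = 2.85743/0.1358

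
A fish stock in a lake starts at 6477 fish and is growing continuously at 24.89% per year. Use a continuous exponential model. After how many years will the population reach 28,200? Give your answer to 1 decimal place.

t ≈ 5.9 years

28200 = 6477 · e^(0.2489·t)
t = ln(28200/6477) / 0.2489 = ln(4.35387) / 0.2489 = 1.47106 / 0.2489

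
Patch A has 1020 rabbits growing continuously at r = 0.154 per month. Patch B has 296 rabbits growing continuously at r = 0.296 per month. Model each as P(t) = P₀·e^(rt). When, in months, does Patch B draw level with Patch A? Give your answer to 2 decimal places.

t ≈ 8.71 months

1020·e^(0.154t) = 296·e^(0.296t)
1020/296 = e^((0.296 − 0.154)t) → ln(3.44595) = 0.142·t
t = 1.2372 / 0.142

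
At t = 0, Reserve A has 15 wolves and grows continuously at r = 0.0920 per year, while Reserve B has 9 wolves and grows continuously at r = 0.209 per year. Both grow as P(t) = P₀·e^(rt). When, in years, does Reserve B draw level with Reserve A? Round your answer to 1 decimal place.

15·e^(0.092t) = 9·e^(0.209t)
15/9 = e^((0.209 − 0.092)t) → ln(1.66667) = 0.117·t
t = 0.51083 / 0.117

t ≈ 4.4 years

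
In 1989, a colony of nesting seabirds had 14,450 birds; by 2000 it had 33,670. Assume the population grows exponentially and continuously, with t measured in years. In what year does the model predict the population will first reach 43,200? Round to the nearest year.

year 2003

r = ln(33670/14450) / 11 = 0.84591/11 ≈ 0.076901 per year
t = ln(43200/14450) / r = 1.09515/0.076901 ≈ 14.24 years after 1989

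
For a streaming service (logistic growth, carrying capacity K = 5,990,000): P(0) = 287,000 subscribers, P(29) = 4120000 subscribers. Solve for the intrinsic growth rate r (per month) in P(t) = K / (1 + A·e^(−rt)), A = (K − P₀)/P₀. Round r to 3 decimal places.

A = (5990000 − 287000)/287000 = 19.87108
4120000 = 5990000/(1 + 19.87108·e^(−r·29)) → e^(−29r) = (1.45388 − 1)/19.87108 = 0.022841
r = −ln(0.022841)/29 = 3.77918/29

r ≈ 0.130 per month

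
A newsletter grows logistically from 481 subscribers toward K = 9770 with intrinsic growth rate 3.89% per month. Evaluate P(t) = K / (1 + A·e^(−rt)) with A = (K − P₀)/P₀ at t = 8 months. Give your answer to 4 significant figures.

A = (9770 − 481)/481 = 19.31185
P(8) = 9770 / (1 + 19.31185·e^(−0.0389·8)) = 9770 / (1 + 19.31185·0.732567)
= 9770 / 15.14723 ≈ 645

≈ 645.0 subscribers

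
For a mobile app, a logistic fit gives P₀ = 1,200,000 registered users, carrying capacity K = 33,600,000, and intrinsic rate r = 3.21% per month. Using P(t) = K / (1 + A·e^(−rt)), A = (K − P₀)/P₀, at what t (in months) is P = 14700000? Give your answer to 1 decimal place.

t ≈ 94.8 months

A = (33600000 − 1200000)/1200000 = 27
14700000 = 33600000/(1 + 27·e^(−0.0321t)) → 1 + 27·e^(−0.0321t) = 2.28571
e^(−0.0321t) = 0.047619 → t = ln(21)/0.0321 = 3.04452/0.0321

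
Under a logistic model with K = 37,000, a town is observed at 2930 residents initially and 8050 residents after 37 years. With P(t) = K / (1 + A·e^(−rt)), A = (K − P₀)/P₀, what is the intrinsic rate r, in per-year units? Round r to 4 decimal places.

A = (37000 − 2930)/2930 = 11.62799
8050 = 37000/(1 + 11.62799·e^(−r·37)) → e^(−37r) = (4.59627 − 1)/11.62799 = 0.309277
r = −ln(0.309277)/37 = 1.17352/37

r ≈ 0.0317 per year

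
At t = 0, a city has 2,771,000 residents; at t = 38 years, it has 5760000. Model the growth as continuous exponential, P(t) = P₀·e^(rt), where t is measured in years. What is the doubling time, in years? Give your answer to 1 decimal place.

doubling time ≈ 36.0 years

r = ln(5760000/2771000) / 38 = ln(2.07867) / 38 ≈ 0.019256 per year
doubling time = ln 2 / |r| = 0.69315 / 0.019256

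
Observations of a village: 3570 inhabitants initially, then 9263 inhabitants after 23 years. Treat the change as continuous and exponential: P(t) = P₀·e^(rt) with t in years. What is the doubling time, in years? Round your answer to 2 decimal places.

r = ln(9263/3570) / 23 = ln(2.59468) / 23 ≈ 0.041455 per year
doubling time = ln 2 / |r| = 0.69315 / 0.041455

doubling time ≈ 16.72 years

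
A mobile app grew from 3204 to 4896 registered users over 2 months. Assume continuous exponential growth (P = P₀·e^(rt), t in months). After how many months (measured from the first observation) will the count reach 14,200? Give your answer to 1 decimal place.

t ≈ 7.0 months

r = ln(4896/3204) / 2 ≈ 0.212009 per month
t = ln(14200/3204) / r = 1.48884 / 0.212009 ≈ 7.023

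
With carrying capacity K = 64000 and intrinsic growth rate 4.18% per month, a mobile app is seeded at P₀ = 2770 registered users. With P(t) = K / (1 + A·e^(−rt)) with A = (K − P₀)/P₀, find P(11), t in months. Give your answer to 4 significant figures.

A = (64000 − 2770)/2770 = 22.10469
P(11) = 64000 / (1 + 22.10469·e^(−0.0418·11)) = 64000 / (1 + 22.10469·0.63141)
= 64000 / 14.95712 ≈ 4278.9

≈ 4,279 registered users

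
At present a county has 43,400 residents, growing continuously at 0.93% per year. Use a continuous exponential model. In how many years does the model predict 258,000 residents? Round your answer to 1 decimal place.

t ≈ 191.7 years

258000 = 43400 · e^(0.0093·t)
t = ln(258000/43400) / 0.0093 = ln(5.9447) / 0.0093 = 1.7825 / 0.0093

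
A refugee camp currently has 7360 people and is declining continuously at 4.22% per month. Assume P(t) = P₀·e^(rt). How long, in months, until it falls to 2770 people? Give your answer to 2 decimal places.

2770 = 7360 · e^(-0.0422·t)
t = ln(2770/7360) / -0.0422 = ln(0.37636) / -0.0422 = -0.97721 / -0.0422

t ≈ 23.16 months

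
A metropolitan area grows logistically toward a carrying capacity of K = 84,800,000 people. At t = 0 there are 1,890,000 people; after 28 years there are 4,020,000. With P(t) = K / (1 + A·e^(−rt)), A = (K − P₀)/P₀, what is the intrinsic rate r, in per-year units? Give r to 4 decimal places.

r ≈ 0.0279 per year

A = (84800000 − 1890000)/1890000 = 43.86772
4020000 = 84800000/(1 + 43.86772·e^(−r·28)) → e^(−28r) = (21.09453 − 1)/43.86772 = 0.458071
r = −ln(0.458071)/28 = 0.78073/28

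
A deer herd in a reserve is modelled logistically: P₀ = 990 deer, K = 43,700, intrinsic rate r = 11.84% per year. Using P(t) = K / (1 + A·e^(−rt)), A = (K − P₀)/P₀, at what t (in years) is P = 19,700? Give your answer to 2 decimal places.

t ≈ 30.13 years

A = (43700 − 990)/990 = 43.14141
19700 = 43700/(1 + 43.14141·e^(−0.1184t)) → 1 + 43.14141·e^(−0.1184t) = 2.21827
e^(−0.1184t) = 0.028239 → t = ln(35.41191)/0.1184 = 3.56705/0.1184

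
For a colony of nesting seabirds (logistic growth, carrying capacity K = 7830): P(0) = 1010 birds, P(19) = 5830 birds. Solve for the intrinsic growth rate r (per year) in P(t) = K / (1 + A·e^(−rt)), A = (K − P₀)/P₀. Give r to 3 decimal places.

r ≈ 0.157 per year

A = (7830 − 1010)/1010 = 6.75248
5830 = 7830/(1 + 6.75248·e^(−r·19)) → e^(−19r) = (1.34305 − 1)/6.75248 = 0.050804
r = −ln(0.050804)/19 = 2.97978/19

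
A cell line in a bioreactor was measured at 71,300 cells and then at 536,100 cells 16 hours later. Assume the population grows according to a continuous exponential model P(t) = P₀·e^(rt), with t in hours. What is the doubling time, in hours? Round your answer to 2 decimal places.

r = ln(536100/71300) / 16 = ln(7.51893) / 16 ≈ 0.126089 per hour
doubling time = ln 2 / |r| = 0.69315 / 0.126089

doubling time ≈ 5.50 hours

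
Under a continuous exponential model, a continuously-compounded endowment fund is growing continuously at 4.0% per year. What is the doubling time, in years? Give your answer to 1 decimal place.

doubling time ≈ 17.3 years

doubling time = ln(2) / |r| = 0.69315 / 0.04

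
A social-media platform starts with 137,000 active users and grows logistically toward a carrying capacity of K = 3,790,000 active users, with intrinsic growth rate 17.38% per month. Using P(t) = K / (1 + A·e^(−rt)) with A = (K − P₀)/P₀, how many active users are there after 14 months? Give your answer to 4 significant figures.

≈ 1,135,000 active users

A = (3790000 − 137000)/137000 = 26.66423
P(14) = 3790000 / (1 + 26.66423·e^(−0.1738·14)) = 3790000 / (1 + 26.66423·0.087756)
= 3790000 / 3.33993 ≈ 1134752.66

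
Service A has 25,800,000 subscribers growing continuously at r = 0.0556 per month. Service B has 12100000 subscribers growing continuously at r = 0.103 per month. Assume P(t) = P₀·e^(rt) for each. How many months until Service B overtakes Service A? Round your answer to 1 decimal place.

25800000·e^(0.0556t) = 12100000·e^(0.103t)
25800000/12100000 = e^((0.103 − 0.0556)t) → ln(2.13223) = 0.0474·t
t = 0.75717 / 0.0474

t ≈ 16.0 months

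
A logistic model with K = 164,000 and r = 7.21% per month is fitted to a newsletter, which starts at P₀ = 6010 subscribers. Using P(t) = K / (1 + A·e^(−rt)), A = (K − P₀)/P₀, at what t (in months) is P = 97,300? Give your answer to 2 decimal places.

t ≈ 50.58 months

A = (164000 − 6010)/6010 = 26.28785
97300 = 164000/(1 + 26.28785·e^(−0.0721t)) → 1 + 26.28785·e^(−0.0721t) = 1.68551
e^(−0.0721t) = 0.026077 → t = ln(38.34795)/0.0721 = 3.6467/0.0721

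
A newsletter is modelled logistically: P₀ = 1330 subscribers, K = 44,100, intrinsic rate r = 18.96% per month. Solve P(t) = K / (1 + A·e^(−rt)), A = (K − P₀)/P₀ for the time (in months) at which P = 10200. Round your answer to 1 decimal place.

A = (44100 − 1330)/1330 = 32.15789
10200 = 44100/(1 + 32.15789·e^(−0.1896t)) → 1 + 32.15789·e^(−0.1896t) = 4.32353
e^(−0.1896t) = 0.10335 → t = ln(9.67583)/0.1896 = 2.26963/0.1896

t ≈ 12.0 months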